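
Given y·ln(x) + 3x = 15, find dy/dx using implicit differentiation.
Apply d/dx to both sides, remembering that y depends on x. Each occurrence of y therefore brings in a y' = dy/dx via the chain rule.

With F(x, y) equal to the left-hand side minus the right, differentiate F term by term:
  d/dx[3x] = 3
  d/dx[y·ln(x)] = y'·ln(x) + y/x
  d/dx[-15] = 0
Adding these up, d/dx[F] = 0 becomes
  (3 + y/x) + (ln(x))·y' = 0,
so isolating y',
  dy/dx = -(3 + y/x)/(ln(x))
        = -((3x + y)/x)/(ln(x)) = (-3x - y)/(x·ln(x))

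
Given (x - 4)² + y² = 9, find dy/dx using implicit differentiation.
Take d/dx of both sides. Since y is implicitly a function of x, the chain rule attaches a y' = dy/dx factor whenever we differentiate through y.

Set F(x, y) = (left side) − (right side), so the curve is F = 0. Differentiating each term of F:
  d/dx[y^2] = 2y·y'
  d/dx[(x - 4)^2] = 2x - 8
  d/dx[-9] = 0

Collecting, the y'-free part is the partial derivative in x and the y' coefficient is the partial derivative in y:
  ∂F/∂x = 2x - 8
  ∂F/∂y = 2y

so d/dx[F(x, y(x))] = ∂F/∂x + (∂F/∂y)·y' = 0. Rearranging,
  dy/dx = -(∂F/∂x)/(∂F/∂y) = -(2x - 8)/(2y) = (4 - x)/y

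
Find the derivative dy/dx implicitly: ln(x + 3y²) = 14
Take d/dx of both sides. Since y is implicitly a function of x, the chain rule attaches a y' = dy/dx factor whenever we differentiate through y.

Set F(x, y) = (left side) − (right side), so the curve is F = 0. Differentiating each term of F:
  d/dx[ln(x + 3y^2)] = (6y·y' + 1)/(x + 3y^2)
  d/dx[-14] = 0

Collecting, the y'-free part is the partial derivative in x and the y' coefficient is the partial derivative in y:
  ∂F/∂x = 1/(x + 3y^2)
  ∂F/∂y = 6y/(x + 3y^2)

so d/dx[F(x, y(x))] = ∂F/∂x + (∂F/∂y)·y' = 0. Rearranging,
  dy/dx = -(∂F/∂x)/(∂F/∂y) = -(1/(x + 3y^2))/(6y/(x + 3y^2)) = -1/(6y)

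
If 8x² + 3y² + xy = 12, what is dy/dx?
Take d/dx of both sides. Since y is implicitly a function of x, the chain rule attaches a y' = dy/dx factor whenever we differentiate through y.

Set F(x, y) = (left side) − (right side), so the curve is F = 0. Differentiating each term of F:
  d/dx[8x^2] = 16x
  d/dx[xy] = x·y' + y
  d/dx[3y^2] = 6y·y'
  d/dx[-12] = 0

Collecting, the y'-free part is the partial derivative in x and the y' coefficient is the partial derivative in y:
  ∂F/∂x = 16x + y
  ∂F/∂y = x + 6y

so d/dx[F(x, y(x))] = ∂F/∂x + (∂F/∂y)·y' = 0. Rearranging,
  dy/dx = -(∂F/∂x)/(∂F/∂y) = -(16x + y)/(x + 6y) = (-16x - y)/(x + 6y)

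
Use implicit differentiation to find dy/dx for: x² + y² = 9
Differentiate both sides with respect to x, treating y as y(x). By the chain rule, any term containing y contributes a factor of y' = dy/dx when we differentiate it.

Move every term to one side and write the relation as F(x, y) = 0. Term by term,
  d/dx[x^2] = 2x
  d/dx[y^2] = 2y·y'
  d/dx[-9] = 0

The pieces without y' make up ∂F/∂x and the coefficient of y' is ∂F/∂y:
  ∂F/∂x = 2x,
  ∂F/∂y = 2y.

Since d/dx[F] = ∂F/∂x + (∂F/∂y)·y' = 0, solve for y':
  (∂F/∂y)·y' = -∂F/∂x
  dy/dx = -(∂F/∂x)/(∂F/∂y) = -(2x)/(2y) = -x/y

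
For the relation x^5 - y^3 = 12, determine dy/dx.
Differentiate both sides with respect to x, treating y as y(x). By the chain rule, any term containing y contributes a factor of y' = dy/dx when we differentiate it.

Move every term to one side and write the relation as F(x, y) = 0. Term by term,
  d/dx[x^5] = 5x^4
  d/dx[-y^3] = -3y^2·y'
  d/dx[-12] = 0

The pieces without y' make up ∂F/∂x and the coefficient of y' is ∂F/∂y:
  ∂F/∂x = 5x^4,
  ∂F/∂y = -3y^2.

Since d/dx[F] = ∂F/∂x + (∂F/∂y)·y' = 0, solve for y':
  (∂F/∂y)·y' = -∂F/∂x
  dy/dx = -(∂F/∂x)/(∂F/∂y) = -(5x^4)/(-3y^2) = 5x^4/(3y^2)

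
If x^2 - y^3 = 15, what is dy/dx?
Apply d/dx to both sides, remembering that y depends on x. Each occurrence of y therefore brings in a y' = dy/dx via the chain rule.

With F(x, y) equal to the left-hand side minus the right, differentiate F term by term:
  d/dx[x^2] = 2x
  d/dx[-y^3] = -3y^2·y'
  d/dx[-15] = 0
Adding these up, d/dx[F] = 0 becomes
  (2x) + (-3y^2)·y' = 0,
so isolating y',
  dy/dx = -(2x)/(-3y^2) = 2x/(3y^2)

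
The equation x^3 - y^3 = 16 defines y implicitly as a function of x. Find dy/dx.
Differentiate the relation implicitly: treat y = y(x) and apply the chain rule, so every y-derivative picks up a y' = dy/dx factor.

With everything moved to the left-hand side, differentiate term by term:
  d/dx[x^3] = 3x^2
  d/dx[-y^3] = -3y^2·y'
  d/dx[-16] = 0

Separating the contributions that come from x directly and those that come through y:
  without y':      3x^2
  multiplying y':  -3y^2

so (3x^2) + (-3y^2)·y' = 0, and therefore
  dy/dx = -(3x^2)/(-3y^2) = x^2/y^2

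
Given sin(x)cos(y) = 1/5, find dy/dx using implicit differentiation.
Differentiate both sides with respect to x, treating y as y(x). By the chain rule, any term containing y contributes a factor of y' = dy/dx when we differentiate it.

Move every term to one side and write the relation as F(x, y) = 0. Term by term,
  d/dx[sin(x)·cos(y)] = -y'·sin(x)·sin(y) + cos(x)·cos(y)
  d/dx[-1/5] = 0

The pieces without y' make up ∂F/∂x and the coefficient of y' is ∂F/∂y:
  ∂F/∂x = cos(x)·cos(y),
  ∂F/∂y = -sin(x)·sin(y).

Since d/dx[F] = ∂F/∂x + (∂F/∂y)·y' = 0, solve for y':
  (∂F/∂y)·y' = -∂F/∂x
  dy/dx = -(∂F/∂x)/(∂F/∂y) = -(cos(x)·cos(y))/(-sin(x)·sin(y)) = 1/(tan(x)·tan(y))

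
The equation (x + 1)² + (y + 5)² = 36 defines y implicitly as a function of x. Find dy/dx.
Differentiate both sides with respect to x, treating y as y(x). By the chain rule, any term containing y contributes a factor of y' = dy/dx when we differentiate it.

Move every term to one side and write the relation as F(x, y) = 0. Term by term,
  d/dx[(x + 1)^2] = 2x + 2
  d/dx[(y + 5)^2] = 2·y'(y + 5)
  d/dx[-36] = 0

The pieces without y' make up ∂F/∂x and the coefficient of y' is ∂F/∂y:
  ∂F/∂x = 2x + 2,
  ∂F/∂y = 2y + 10.

Since d/dx[F] = ∂F/∂x + (∂F/∂y)·y' = 0, solve for y':
  (∂F/∂y)·y' = -∂F/∂x
  dy/dx = -(∂F/∂x)/(∂F/∂y) = -(2x + 2)/(2y + 10) = (-x - 1)/(y + 5)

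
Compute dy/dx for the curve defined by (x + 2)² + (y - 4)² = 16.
Take d/dx of both sides. Since y is implicitly a function of x, the chain rule attaches a y' = dy/dx factor whenever we differentiate through y.

Set F(x, y) = (left side) − (right side), so the curve is F = 0. Differentiating each term of F:
  d/dx[(x + 2)^2] = 2x + 4
  d/dx[(y - 4)^2] = 2·y'(y - 4)
  d/dx[-16] = 0

Collecting, the y'-free part is the partial derivative in x and the y' coefficient is the partial derivative in y:
  ∂F/∂x = 2x + 4
  ∂F/∂y = 2y - 8

so d/dx[F(x, y(x))] = ∂F/∂x + (∂F/∂y)·y' = 0. Rearranging,
  dy/dx = -(∂F/∂x)/(∂F/∂y) = -(2x + 4)/(2y - 8) = (-x - 2)/(y - 4)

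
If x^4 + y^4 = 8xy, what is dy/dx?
Differentiate the relation implicitly: treat y = y(x) and apply the chain rule, so every y-derivative picks up a y' = dy/dx factor.

With everything moved to the left-hand side, differentiate term by term:
  d/dx[x^4] = 4x^3
  d/dx[-8xy] = -8x·y' - 8y
  d/dx[y^4] = 4y^3·y'

Separating the contributions that come from x directly and those that come through y:
  without y':      4x^3 - 8y
  multiplying y':  -8x + 4y^3

so (4x^3 - 8y) + (-8x + 4y^3)·y' = 0, and therefore
  dy/dx = -(4x^3 - 8y)/(-8x + 4y^3) = (x^3 - 2y)/(2x - y^3)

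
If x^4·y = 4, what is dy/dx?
Take d/dx of both sides. Since y is implicitly a function of x, the chain rule attaches a y' = dy/dx factor whenever we differentiate through y.

Set F(x, y) = (left side) − (right side), so the curve is F = 0. Differentiating each term of F:
  d/dx[x^4y] = x^4·y' + 4x^3y
  d/dx[-4] = 0

Collecting, the y'-free part is the partial derivative in x and the y' coefficient is the partial derivative in y:
  ∂F/∂x = 4x^3y
  ∂F/∂y = x^4

so d/dx[F(x, y(x))] = ∂F/∂x + (∂F/∂y)·y' = 0. Rearranging,
  dy/dx = -(∂F/∂x)/(∂F/∂y) = -(4x^3y)/(x^4) = -4y/x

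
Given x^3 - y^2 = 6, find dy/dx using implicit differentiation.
Differentiate the relation implicitly: treat y = y(x) and apply the chain rule, so every y-derivative picks up a y' = dy/dx factor.

With everything moved to the left-hand side, differentiate term by term:
  d/dx[x^3] = 3x^2
  d/dx[-y^2] = -2y·y'
  d/dx[-6] = 0

Separating the contributions that come from x directly and those that come through y:
  without y':      3x^2
  multiplying y':  -2y

so (3x^2) + (-2y)·y' = 0, and therefore
  dy/dx = -(3x^2)/(-2y) = 3x^2/(2y)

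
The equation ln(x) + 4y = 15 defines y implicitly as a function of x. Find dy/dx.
Differentiate both sides with respect to x, treating y as y(x). By the chain rule, any term containing y contributes a factor of y' = dy/dx when we differentiate it.

Move every term to one side and write the relation as F(x, y) = 0. Term by term,
  d/dx[4y] = 4·y'
  d/dx[ln(x)] = 1/x
  d/dx[-15] = 0

The pieces without y' make up ∂F/∂x and the coefficient of y' is ∂F/∂y:
  ∂F/∂x = 1/x,
  ∂F/∂y = 4.

Since d/dx[F] = ∂F/∂x + (∂F/∂y)·y' = 0, solve for y':
  (∂F/∂y)·y' = -∂F/∂x
  dy/dx = -(∂F/∂x)/(∂F/∂y) = -(1/x)/(4) = -1/(4x)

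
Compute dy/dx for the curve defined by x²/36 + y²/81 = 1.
Take d/dx of both sides. Since y is implicitly a function of x, the chain rule attaches a y' = dy/dx factor whenever we differentiate through y.

Set F(x, y) = (left side) − (right side), so the curve is F = 0. Differentiating each term of F:
  d/dx[x^2/36] = x/18
  d/dx[y^2/81] = 2y·y'/81
  d/dx[-1] = 0

Collecting, the y'-free part is the partial derivative in x and the y' coefficient is the partial derivative in y:
  ∂F/∂x = x/18
  ∂F/∂y = 2y/81

so d/dx[F(x, y(x))] = ∂F/∂x + (∂F/∂y)·y' = 0. Rearranging,
  dy/dx = -(∂F/∂x)/(∂F/∂y) = -(x/18)/(2y/81) = -9x/(4y)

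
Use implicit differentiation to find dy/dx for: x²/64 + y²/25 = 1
Apply d/dx to both sides, remembering that y depends on x. Each occurrence of y therefore brings in a y' = dy/dx via the chain rule.

With F(x, y) equal to the left-hand side minus the right, differentiate F term by term:
  d/dx[x^2/64] = x/32
  d/dx[y^2/25] = 2y·y'/25
  d/dx[-1] = 0
Adding these up, d/dx[F] = 0 becomes
  (x/32) + (2y/25)·y' = 0,
so isolating y',
  dy/dx = -(x/32)/(2y/25) = -25x/(64y)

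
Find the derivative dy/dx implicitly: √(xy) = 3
Apply d/dx to both sides, remembering that y depends on x. Each occurrence of y therefore brings in a y' = dy/dx via the chain rule.

With F(x, y) equal to the left-hand side minus the right, differentiate F term by term:
  d/dx[√(xy)] = √(xy)(x·y'/2 + y/2)/(xy)
  d/dx[-3] = 0
Adding these up, d/dx[F] = 0 becomes
  (√(xy)/(2x)) + (√(xy)/(2y))·y' = 0,
so isolating y',
  dy/dx = -(√(xy)/(2x))/(√(xy)/(2y)) = -y/x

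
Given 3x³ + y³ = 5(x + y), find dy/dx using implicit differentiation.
Apply d/dx to both sides, remembering that y depends on x. Each occurrence of y therefore brings in a y' = dy/dx via the chain rule.

With F(x, y) equal to the left-hand side minus the right, differentiate F term by term:
  d/dx[3x^3] = 9x^2
  d/dx[-5x] = -5
  d/dx[y^3] = 3y^2·y'
  d/dx[-5y] = -5·y'
Adding these up, d/dx[F] = 0 becomes
  (9x^2 - 5) + (3y^2 - 5)·y' = 0,
so isolating y',
  dy/dx = -(9x^2 - 5)/(3y^2 - 5) = (5 - 9x^2)/(3y^2 - 5)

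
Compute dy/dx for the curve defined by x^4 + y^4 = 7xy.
Take d/dx of both sides. Since y is implicitly a function of x, the chain rule attaches a y' = dy/dx factor whenever we differentiate through y.

Set F(x, y) = (left side) − (right side), so the curve is F = 0. Differentiating each term of F:
  d/dx[x^4] = 4x^3
  d/dx[-7xy] = -7x·y' - 7y
  d/dx[y^4] = 4y^3·y'

Collecting, the y'-free part is the partial derivative in x and the y' coefficient is the partial derivative in y:
  ∂F/∂x = 4x^3 - 7y
  ∂F/∂y = -7x + 4y^3

so d/dx[F(x, y(x))] = ∂F/∂x + (∂F/∂y)·y' = 0. Rearranging,
  dy/dx = -(∂F/∂x)/(∂F/∂y) = -(4x^3 - 7y)/(-7x + 4y^3) = (4x^3 - 7y)/(7x - 4y^3)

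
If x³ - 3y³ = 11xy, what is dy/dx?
Apply d/dx to both sides, remembering that y depends on x. Each occurrence of y therefore brings in a y' = dy/dx via the chain rule.

With F(x, y) equal to the left-hand side minus the right, differentiate F term by term:
  d/dx[x^3] = 3x^2
  d/dx[-11xy] = -11x·y' - 11y
  d/dx[-3y^3] = -9y^2·y'
Adding these up, d/dx[F] = 0 becomes
  (3x^2 - 11y) + (-11x - 9y^2)·y' = 0,
so isolating y',
  dy/dx = -(3x^2 - 11y)/(-11x - 9y^2) = (3x^2 - 11y)/(11x + 9y^2)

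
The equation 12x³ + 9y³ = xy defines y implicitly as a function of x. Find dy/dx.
Take d/dx of both sides. Since y is implicitly a function of x, the chain rule attaches a y' = dy/dx factor whenever we differentiate through y.

Set F(x, y) = (left side) − (right side), so the curve is F = 0. Differentiating each term of F:
  d/dx[12x^3] = 36x^2
  d/dx[-xy] = -x·y' - y
  d/dx[9y^3] = 27y^2·y'

Collecting, the y'-free part is the partial derivative in x and the y' coefficient is the partial derivative in y:
  ∂F/∂x = 36x^2 - y
  ∂F/∂y = -x + 27y^2

so d/dx[F(x, y(x))] = ∂F/∂x + (∂F/∂y)·y' = 0. Rearranging,
  dy/dx = -(∂F/∂x)/(∂F/∂y) = -(36x^2 - y)/(-x + 27y^2) = (36x^2 - y)/(x - 27y^2)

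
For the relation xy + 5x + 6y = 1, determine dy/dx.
Differentiate the relation implicitly: treat y = y(x) and apply the chain rule, so every y-derivative picks up a y' = dy/dx factor.

With everything moved to the left-hand side, differentiate term by term:
  d/dx[xy] = x·y' + y
  d/dx[5x] = 5
  d/dx[6y] = 6·y'
  d/dx[-1] = 0

Separating the contributions that come from x directly and those that come through y:
  without y':      y + 5
  multiplying y':  x + 6

so (y + 5) + (x + 6)·y' = 0, and therefore
  dy/dx = -(y + 5)/(x + 6) = (-y - 5)/(x + 6)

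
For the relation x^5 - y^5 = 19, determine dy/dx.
Differentiate both sides with respect to x, treating y as y(x). By the chain rule, any term containing y contributes a factor of y' = dy/dx when we differentiate it.

Move every term to one side and write the relation as F(x, y) = 0. Term by term,
  d/dx[x^5] = 5x^4
  d/dx[-y^5] = -5y^4·y'
  d/dx[-19] = 0

The pieces without y' make up ∂F/∂x and the coefficient of y' is ∂F/∂y:
  ∂F/∂x = 5x^4,
  ∂F/∂y = -5y^4.

Since d/dx[F] = ∂F/∂x + (∂F/∂y)·y' = 0, solve for y':
  (∂F/∂y)·y' = -∂F/∂x
  dy/dx = -(∂F/∂x)/(∂F/∂y) = -(5x^4)/(-5y^4) = x^4/y^4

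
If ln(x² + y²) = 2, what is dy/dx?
Differentiate both sides with respect to x, treating y as y(x). By the chain rule, any term containing y contributes a factor of y' = dy/dx when we differentiate it.

Move every term to one side and write the relation as F(x, y) = 0. Term by term,
  d/dx[ln(x^2 + y^2)] = (2x + 2y·y')/(x^2 + y^2)
  d/dx[-2] = 0

The pieces without y' make up ∂F/∂x and the coefficient of y' is ∂F/∂y:
  ∂F/∂x = 2x/(x^2 + y^2),
  ∂F/∂y = 2y/(x^2 + y^2).

Since d/dx[F] = ∂F/∂x + (∂F/∂y)·y' = 0, solve for y':
  (∂F/∂y)·y' = -∂F/∂x
  dy/dx = -(∂F/∂x)/(∂F/∂y) = -(2x/(x^2 + y^2))/(2y/(x^2 + y^2)) = -x/y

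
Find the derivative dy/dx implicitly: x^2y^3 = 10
Apply d/dx to both sides, remembering that y depends on x. Each occurrence of y therefore brings in a y' = dy/dx via the chain rule.

With F(x, y) equal to the left-hand side minus the right, differentiate F term by term:
  d/dx[x^2y^3] = 3x^2y^2·y' + 2xy^3
  d/dx[-10] = 0
Adding these up, d/dx[F] = 0 becomes
  (2xy^3) + (3x^2y^2)·y' = 0,
so isolating y',
  dy/dx = -(2xy^3)/(3x^2y^2) = -2y/(3x)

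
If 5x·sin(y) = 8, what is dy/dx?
Differentiate both sides with respect to x, treating y as y(x). By the chain rule, any term containing y contributes a factor of y' = dy/dx when we differentiate it.

Move every term to one side and write the relation as F(x, y) = 0. Term by term,
  d/dx[5x·sin(y)] = 5x·y'·cos(y) + 5sin(y)
  d/dx[-8] = 0

The pieces without y' make up ∂F/∂x and the coefficient of y' is ∂F/∂y:
  ∂F/∂x = 5sin(y),
  ∂F/∂y = 5x·cos(y).

Since d/dx[F] = ∂F/∂x + (∂F/∂y)·y' = 0, solve for y':
  (∂F/∂y)·y' = -∂F/∂x
  dy/dx = -(∂F/∂x)/(∂F/∂y) = -(5sin(y))/(5x·cos(y)) = -tan(y)/x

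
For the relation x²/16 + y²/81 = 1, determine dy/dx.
Differentiate the relation implicitly: treat y = y(x) and apply the chain rule, so every y-derivative picks up a y' = dy/dx factor.

With everything moved to the left-hand side, differentiate term by term:
  d/dx[x^2/16] = x/8
  d/dx[y^2/81] = 2y·y'/81
  d/dx[-1] = 0

Separating the contributions that come from x directly and those that come through y:
  without y':      x/8
  multiplying y':  2y/81

so (x/8) + (2y/81)·y' = 0, and therefore
  dy/dx = -(x/8)/(2y/81) = -81x/(16y)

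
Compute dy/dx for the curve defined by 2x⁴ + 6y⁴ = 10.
Differentiate both sides with respect to x, treating y as y(x). By the chain rule, any term containing y contributes a factor of y' = dy/dx when we differentiate it.

Move every term to one side and write the relation as F(x, y) = 0. Term by term,
  d/dx[2x^4] = 8x^3
  d/dx[6y^4] = 24y^3·y'
  d/dx[-10] = 0

The pieces without y' make up ∂F/∂x and the coefficient of y' is ∂F/∂y:
  ∂F/∂x = 8x^3,
  ∂F/∂y = 24y^3.

Since d/dx[F] = ∂F/∂x + (∂F/∂y)·y' = 0, solve for y':
  (∂F/∂y)·y' = -∂F/∂x
  dy/dx = -(∂F/∂x)/(∂F/∂y) = -(8x^3)/(24y^3) = -x^3/(3y^3)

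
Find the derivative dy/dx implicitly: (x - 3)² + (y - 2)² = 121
Differentiate the relation implicitly: treat y = y(x) and apply the chain rule, so every y-derivative picks up a y' = dy/dx factor.

With everything moved to the left-hand side, differentiate term by term:
  d/dx[(x - 3)^2] = 2x - 6
  d/dx[(y - 2)^2] = 2·y'(y - 2)
  d/dx[-121] = 0

Separating the contributions that come from x directly and those that come through y:
  without y':      2x - 6
  multiplying y':  2y - 4

so (2x - 6) + (2y - 4)·y' = 0, and therefore
  dy/dx = -(2x - 6)/(2y - 4) = (3 - x)/(y - 2)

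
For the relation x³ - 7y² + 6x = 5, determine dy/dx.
Apply d/dx to both sides, remembering that y depends on x. Each occurrence of y therefore brings in a y' = dy/dx via the chain rule.

With F(x, y) equal to the left-hand side minus the right, differentiate F term by term:
  d/dx[x^3] = 3x^2
  d/dx[6x] = 6
  d/dx[-7y^2] = -14y·y'
  d/dx[-5] = 0
Adding these up, d/dx[F] = 0 becomes
  (3x^2 + 6) + (-14y)·y' = 0,
so isolating y',
  dy/dx = -(3x^2 + 6)/(-14y) = 3(x^2 + 2)/(14y)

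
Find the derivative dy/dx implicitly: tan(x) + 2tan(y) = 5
Apply d/dx to both sides, remembering that y depends on x. Each occurrence of y therefore brings in a y' = dy/dx via the chain rule.

With F(x, y) equal to the left-hand side minus the right, differentiate F term by term:
  d/dx[tan(x)] = tan(x)^2 + 1
  d/dx[2tan(y)] = 2·y'(tan(y)^2 + 1)
  d/dx[-5] = 0
Adding these up, d/dx[F] = 0 becomes
  (tan(x)^2 + 1) + (2tan(y)^2 + 2)·y' = 0,
so isolating y',
  dy/dx = -(tan(x)^2 + 1)/(2tan(y)^2 + 2) = -cos(y)^2/(2cos(x)^2)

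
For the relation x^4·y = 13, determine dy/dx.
Differentiate the relation implicitly: treat y = y(x) and apply the chain rule, so every y-derivative picks up a y' = dy/dx factor.

With everything moved to the left-hand side, differentiate term by term:
  d/dx[x^4y] = x^4·y' + 4x^3y
  d/dx[-13] = 0

Separating the contributions that come from x directly and those that come through y:
  without y':      4x^3y
  multiplying y':  x^4

so (4x^3y) + (x^4)·y' = 0, and therefore
  dy/dx = -(4x^3y)/(x^4) = -4y/x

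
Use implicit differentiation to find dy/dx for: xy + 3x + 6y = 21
Differentiate both sides with respect to x, treating y as y(x). By the chain rule, any term containing y contributes a factor of y' = dy/dx when we differentiate it.

Move every term to one side and write the relation as F(x, y) = 0. Term by term,
  d/dx[xy] = x·y' + y
  d/dx[3x] = 3
  d/dx[6y] = 6·y'
  d/dx[-21] = 0

The pieces without y' make up ∂F/∂x and the coefficient of y' is ∂F/∂y:
  ∂F/∂x = y + 3,
  ∂F/∂y = x + 6.

Since d/dx[F] = ∂F/∂x + (∂F/∂y)·y' = 0, solve for y':
  (∂F/∂y)·y' = -∂F/∂x
  dy/dx = -(∂F/∂x)/(∂F/∂y) = -(y + 3)/(x + 6) = (-y - 3)/(x + 6)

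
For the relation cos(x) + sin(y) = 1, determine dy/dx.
Apply d/dx to both sides, remembering that y depends on x. Each occurrence of y therefore brings in a y' = dy/dx via the chain rule.

With F(x, y) equal to the left-hand side minus the right, differentiate F term by term:
  d/dx[sin(y)] = y'·cos(y)
  d/dx[cos(x)] = -sin(x)
  d/dx[-1] = 0
Adding these up, d/dx[F] = 0 becomes
  (-sin(x)) + (cos(y))·y' = 0,
so isolating y',
  dy/dx = -(-sin(x))/(cos(y)) = sin(x)/cos(y)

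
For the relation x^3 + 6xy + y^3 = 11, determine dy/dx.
Apply d/dx to both sides, remembering that y depends on x. Each occurrence of y therefore brings in a y' = dy/dx via the chain rule.

With F(x, y) equal to the left-hand side minus the right, differentiate F term by term:
  d/dx[x^3] = 3x^2
  d/dx[6xy] = 6x·y' + 6y
  d/dx[y^3] = 3y^2·y'
  d/dx[-11] = 0
Adding these up, d/dx[F] = 0 becomes
  (3x^2 + 6y) + (6x + 3y^2)·y' = 0,
so isolating y',
  dy/dx = -(3x^2 + 6y)/(6x + 3y^2) = (-x^2 - 2y)/(2x + y^2)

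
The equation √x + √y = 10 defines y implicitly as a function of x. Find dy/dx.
Differentiate the relation implicitly: treat y = y(x) and apply the chain rule, so every y-derivative picks up a y' = dy/dx factor.

With everything moved to the left-hand side, differentiate term by term:
  d/dx[√(x)] = 1/(2√(x))
  d/dx[√(y)] = y'/(2√(y))
  d/dx[-10] = 0

Separating the contributions that come from x directly and those that come through y:
  without y':      1/(2√(x))
  multiplying y':  1/(2√(y))

so (1/(2√(x))) + (1/(2√(y)))·y' = 0, and therefore
  dy/dx = -(1/(2√(x)))/(1/(2√(y))) = -√(y)/√(x)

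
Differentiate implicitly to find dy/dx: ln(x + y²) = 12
Take d/dx of both sides. Since y is implicitly a function of x, the chain rule attaches a y' = dy/dx factor whenever we differentiate through y.

Set F(x, y) = (left side) − (right side), so the curve is F = 0. Differentiating each term of F:
  d/dx[ln(x + y^2)] = (2y·y' + 1)/(x + y^2)
  d/dx[-12] = 0

Collecting, the y'-free part is the partial derivative in x and the y' coefficient is the partial derivative in y:
  ∂F/∂x = 1/(x + y^2)
  ∂F/∂y = 2y/(x + y^2)

so d/dx[F(x, y(x))] = ∂F/∂x + (∂F/∂y)·y' = 0. Rearranging,
  dy/dx = -(∂F/∂x)/(∂F/∂y) = -(1/(x + y^2))/(2y/(x + y^2)) = -1/(2y)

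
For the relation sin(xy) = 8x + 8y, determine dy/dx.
Take d/dx of both sides. Since y is implicitly a function of x, the chain rule attaches a y' = dy/dx factor whenever we differentiate through y.

Set F(x, y) = (left side) − (right side), so the curve is F = 0. Differentiating each term of F:
  d/dx[-8x] = -8
  d/dx[-8y] = -8·y'
  d/dx[sin(xy)] = (x·y' + y)·cos(xy)

Collecting, the y'-free part is the partial derivative in x and the y' coefficient is the partial derivative in y:
  ∂F/∂x = y·cos(xy) - 8
  ∂F/∂y = x·cos(xy) - 8

so d/dx[F(x, y(x))] = ∂F/∂x + (∂F/∂y)·y' = 0. Rearranging,
  dy/dx = -(∂F/∂x)/(∂F/∂y) = -(y·cos(xy) - 8)/(x·cos(xy) - 8) = (-y·cos(xy) + 8)/(x·cos(xy) - 8)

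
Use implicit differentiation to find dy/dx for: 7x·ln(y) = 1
Take d/dx of both sides. Since y is implicitly a function of x, the chain rule attaches a y' = dy/dx factor whenever we differentiate through y.

Set F(x, y) = (left side) − (right side), so the curve is F = 0. Differentiating each term of F:
  d/dx[7x·ln(y)] = 7x·y'/y + 7ln(y)
  d/dx[-1] = 0

Collecting, the y'-free part is the partial derivative in x and the y' coefficient is the partial derivative in y:
  ∂F/∂x = 7ln(y)
  ∂F/∂y = 7x/y

so d/dx[F(x, y(x))] = ∂F/∂x + (∂F/∂y)·y' = 0. Rearranging,
  dy/dx = -(∂F/∂x)/(∂F/∂y) = -(7ln(y))/(7x/y) = -y·ln(y)/x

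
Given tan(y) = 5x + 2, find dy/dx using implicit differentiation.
Differentiate the relation implicitly: treat y = y(x) and apply the chain rule, so every y-derivative picks up a y' = dy/dx factor.

With everything moved to the left-hand side, differentiate term by term:
  d/dx[-5x] = -5
  d/dx[tan(y)] = y'(tan(y)^2 + 1)
  d/dx[-2] = 0

Separating the contributions that come from x directly and those that come through y:
  without y':      -5
  multiplying y':  tan(y)^2 + 1

so (-5) + (tan(y)^2 + 1)·y' = 0, and therefore
  dy/dx = -(-5)/(tan(y)^2 + 1) = 5cos(y)^2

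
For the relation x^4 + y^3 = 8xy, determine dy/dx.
Take d/dx of both sides. Since y is implicitly a function of x, the chain rule attaches a y' = dy/dx factor whenever we differentiate through y.

Set F(x, y) = (left side) − (right side), so the curve is F = 0. Differentiating each term of F:
  d/dx[x^4] = 4x^3
  d/dx[-8xy] = -8x·y' - 8y
  d/dx[y^3] = 3y^2·y'

Collecting, the y'-free part is the partial derivative in x and the y' coefficient is the partial derivative in y:
  ∂F/∂x = 4x^3 - 8y
  ∂F/∂y = -8x + 3y^2

so d/dx[F(x, y(x))] = ∂F/∂x + (∂F/∂y)·y' = 0. Rearranging,
  dy/dx = -(∂F/∂x)/(∂F/∂y) = -(4x^3 - 8y)/(-8x + 3y^2) = 4(x^3 - 2y)/(8x - 3y^2)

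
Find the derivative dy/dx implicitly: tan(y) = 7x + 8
Differentiate both sides with respect to x, treating y as y(x). By the chain rule, any term containing y contributes a factor of y' = dy/dx when we differentiate it.

Move every term to one side and write the relation as F(x, y) = 0. Term by term,
  d/dx[-7x] = -7
  d/dx[tan(y)] = y'(tan(y)^2 + 1)
  d/dx[-8] = 0

The pieces without y' make up ∂F/∂x and the coefficient of y' is ∂F/∂y:
  ∂F/∂x = -7,
  ∂F/∂y = tan(y)^2 + 1.

Since d/dx[F] = ∂F/∂x + (∂F/∂y)·y' = 0, solve for y':
  (∂F/∂y)·y' = -∂F/∂x
  dy/dx = -(∂F/∂x)/(∂F/∂y) = -(-7)/(tan(y)^2 + 1) = 7cos(y)^2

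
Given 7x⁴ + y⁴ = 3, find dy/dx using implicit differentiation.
Differentiate the relation implicitly: treat y = y(x) and apply the chain rule, so every y-derivative picks up a y' = dy/dx factor.

With everything moved to the left-hand side, differentiate term by term:
  d/dx[7x^4] = 28x^3
  d/dx[y^4] = 4y^3·y'
  d/dx[-3] = 0

Separating the contributions that come from x directly and those that come through y:
  without y':      28x^3
  multiplying y':  4y^3

so (28x^3) + (4y^3)·y' = 0, and therefore
  dy/dx = -(28x^3)/(4y^3) = -7x^3/y^3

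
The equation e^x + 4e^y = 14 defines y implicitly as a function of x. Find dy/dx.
Apply d/dx to both sides, remembering that y depends on x. Each occurrence of y therefore brings in a y' = dy/dx via the chain rule.

With F(x, y) equal to the left-hand side minus the right, differentiate F term by term:
  d/dx[e^(x)] = e^(x)
  d/dx[4e^(y)] = 4·y'·e^(y)
  d/dx[-14] = 0
Adding these up, d/dx[F] = 0 becomes
  (e^(x)) + (4e^(y))·y' = 0,
so isolating y',
  dy/dx = -(e^(x))/(4e^(y)) = -e^(x - y)/4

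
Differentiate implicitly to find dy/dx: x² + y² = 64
Apply d/dx to both sides, remembering that y depends on x. Each occurrence of y therefore brings in a y' = dy/dx via the chain rule.

With F(x, y) equal to the left-hand side minus the right, differentiate F term by term:
  d/dx[x^2] = 2x
  d/dx[y^2] = 2y·y'
  d/dx[-64] = 0
Adding these up, d/dx[F] = 0 becomes
  (2x) + (2y)·y' = 0,
so isolating y',
  dy/dx = -(2x)/(2y) = -x/y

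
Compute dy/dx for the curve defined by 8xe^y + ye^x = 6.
Differentiate both sides with respect to x, treating y as y(x). By the chain rule, any term containing y contributes a factor of y' = dy/dx when we differentiate it.

Move every term to one side and write the relation as F(x, y) = 0. Term by term,
  d/dx[8x·e^(y)] = 8x·y'·e^(y) + 8e^(y)
  d/dx[y·e^(x)] = y·e^(x) + y'·e^(x)
  d/dx[-6] = 0

The pieces without y' make up ∂F/∂x and the coefficient of y' is ∂F/∂y:
  ∂F/∂x = y·e^(x) + 8e^(y),
  ∂F/∂y = 8x·e^(y) + e^(x).

Since d/dx[F] = ∂F/∂x + (∂F/∂y)·y' = 0, solve for y':
  (∂F/∂y)·y' = -∂F/∂x
  dy/dx = -(∂F/∂x)/(∂F/∂y) = -(y·e^(x) + 8e^(y))/(8x·e^(y) + e^(x)) = (-y·e^(x) - 8e^(y))/(8x·e^(y) + e^(x))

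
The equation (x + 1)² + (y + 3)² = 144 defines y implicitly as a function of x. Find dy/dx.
Differentiate both sides with respect to x, treating y as y(x). By the chain rule, any term containing y contributes a factor of y' = dy/dx when we differentiate it.

Move every term to one side and write the relation as F(x, y) = 0. Term by term,
  d/dx[(x + 1)^2] = 2x + 2
  d/dx[(y + 3)^2] = 2·y'(y + 3)
  d/dx[-144] = 0

The pieces without y' make up ∂F/∂x and the coefficient of y' is ∂F/∂y:
  ∂F/∂x = 2x + 2,
  ∂F/∂y = 2y + 6.

Since d/dx[F] = ∂F/∂x + (∂F/∂y)·y' = 0, solve for y':
  (∂F/∂y)·y' = -∂F/∂x
  dy/dx = -(∂F/∂x)/(∂F/∂y) = -(2x + 2)/(2y + 6) = (-x - 1)/(y + 3)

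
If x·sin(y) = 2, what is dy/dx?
Differentiate the relation implicitly: treat y = y(x) and apply the chain rule, so every y-derivative picks up a y' = dy/dx factor.

With everything moved to the left-hand side, differentiate term by term:
  d/dx[x·sin(y)] = x·y'·cos(y) + sin(y)
  d/dx[-2] = 0

Separating the contributions that come from x directly and those that come through y:
  without y':      sin(y)
  multiplying y':  x·cos(y)

so (sin(y)) + (x·cos(y))·y' = 0, and therefore
  dy/dx = -(sin(y))/(x·cos(y)) = -tan(y)/x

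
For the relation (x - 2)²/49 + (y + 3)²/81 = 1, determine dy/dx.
Take d/dx of both sides. Since y is implicitly a function of x, the chain rule attaches a y' = dy/dx factor whenever we differentiate through y.

Set F(x, y) = (left side) − (right side), so the curve is F = 0. Differentiating each term of F:
  d/dx[(x - 2)^2/49] = 2x/49 - 4/49
  d/dx[(y + 3)^2/81] = 2·y'(y + 3)/81
  d/dx[-1] = 0

Collecting, the y'-free part is the partial derivative in x and the y' coefficient is the partial derivative in y:
  ∂F/∂x = 2x/49 - 4/49
  ∂F/∂y = 2y/81 + 2/27

so d/dx[F(x, y(x))] = ∂F/∂x + (∂F/∂y)·y' = 0. Rearranging,
  dy/dx = -(∂F/∂x)/(∂F/∂y) = -(2x/49 - 4/49)/(2y/81 + 2/27)
        = -(2(x - 2)/49)/(2(y + 3)/81) = 81(2 - x)/(49(y + 3))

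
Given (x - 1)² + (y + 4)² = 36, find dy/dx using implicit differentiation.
Apply d/dx to both sides, remembering that y depends on x. Each occurrence of y therefore brings in a y' = dy/dx via the chain rule.

With F(x, y) equal to the left-hand side minus the right, differentiate F term by term:
  d/dx[(x - 1)^2] = 2x - 2
  d/dx[(y + 4)^2] = 2·y'(y + 4)
  d/dx[-36] = 0
Adding these up, d/dx[F] = 0 becomes
  (2x - 2) + (2y + 8)·y' = 0,
so isolating y',
  dy/dx = -(2x - 2)/(2y + 8) = (1 - x)/(y + 4)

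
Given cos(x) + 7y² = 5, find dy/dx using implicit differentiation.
Apply d/dx to both sides, remembering that y depends on x. Each occurrence of y therefore brings in a y' = dy/dx via the chain rule.

With F(x, y) equal to the left-hand side minus the right, differentiate F term by term:
  d/dx[7y^2] = 14y·y'
  d/dx[cos(x)] = -sin(x)
  d/dx[-5] = 0
Adding these up, d/dx[F] = 0 becomes
  (-sin(x)) + (14y)·y' = 0,
so isolating y',
  dy/dx = -(-sin(x))/(14y) = sin(x)/(14y)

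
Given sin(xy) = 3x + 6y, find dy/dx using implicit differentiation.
Apply d/dx to both sides, remembering that y depends on x. Each occurrence of y therefore brings in a y' = dy/dx via the chain rule.

With F(x, y) equal to the left-hand side minus the right, differentiate F term by term:
  d/dx[-3x] = -3
  d/dx[-6y] = -6·y'
  d/dx[sin(xy)] = (x·y' + y)·cos(xy)
Adding these up, d/dx[F] = 0 becomes
  (y·cos(xy) - 3) + (x·cos(xy) - 6)·y' = 0,
so isolating y',
  dy/dx = -(y·cos(xy) - 3)/(x·cos(xy) - 6) = (-y·cos(xy) + 3)/(x·cos(xy) - 6)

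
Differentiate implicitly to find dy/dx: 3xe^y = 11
Differentiate both sides with respect to x, treating y as y(x). By the chain rule, any term containing y contributes a factor of y' = dy/dx when we differentiate it.

Move every term to one side and write the relation as F(x, y) = 0. Term by term,
  d/dx[3x·e^(y)] = 3x·y'·e^(y) + 3e^(y)
  d/dx[-11] = 0

The pieces without y' make up ∂F/∂x and the coefficient of y' is ∂F/∂y:
  ∂F/∂x = 3e^(y),
  ∂F/∂y = 3x·e^(y).

Since d/dx[F] = ∂F/∂x + (∂F/∂y)·y' = 0, solve for y':
  (∂F/∂y)·y' = -∂F/∂x
  dy/dx = -(∂F/∂x)/(∂F/∂y) = -(3e^(y))/(3x·e^(y)) = -1/x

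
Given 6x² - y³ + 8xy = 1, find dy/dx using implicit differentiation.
Differentiate both sides with respect to x, treating y as y(x). By the chain rule, any term containing y contributes a factor of y' = dy/dx when we differentiate it.

Move every term to one side and write the relation as F(x, y) = 0. Term by term,
  d/dx[6x^2] = 12x
  d/dx[8xy] = 8x·y' + 8y
  d/dx[-y^3] = -3y^2·y'
  d/dx[-1] = 0

The pieces without y' make up ∂F/∂x and the coefficient of y' is ∂F/∂y:
  ∂F/∂x = 12x + 8y,
  ∂F/∂y = 8x - 3y^2.

Since d/dx[F] = ∂F/∂x + (∂F/∂y)·y' = 0, solve for y':
  (∂F/∂y)·y' = -∂F/∂x
  dy/dx = -(∂F/∂x)/(∂F/∂y) = -(12x + 8y)/(8x - 3y^2) = 4(-3x - 2y)/(8x - 3y^2)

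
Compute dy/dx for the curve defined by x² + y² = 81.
Differentiate both sides with respect to x, treating y as y(x). By the chain rule, any term containing y contributes a factor of y' = dy/dx when we differentiate it.

Move every term to one side and write the relation as F(x, y) = 0. Term by term,
  d/dx[x^2] = 2x
  d/dx[y^2] = 2y·y'
  d/dx[-81] = 0

The pieces without y' make up ∂F/∂x and the coefficient of y' is ∂F/∂y:
  ∂F/∂x = 2x,
  ∂F/∂y = 2y.

Since d/dx[F] = ∂F/∂x + (∂F/∂y)·y' = 0, solve for y':
  (∂F/∂y)·y' = -∂F/∂x
  dy/dx = -(∂F/∂x)/(∂F/∂y) = -(2x)/(2y) = -x/y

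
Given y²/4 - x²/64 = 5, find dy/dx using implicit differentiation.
Take d/dx of both sides. Since y is implicitly a function of x, the chain rule attaches a y' = dy/dx factor whenever we differentiate through y.

Set F(x, y) = (left side) − (right side), so the curve is F = 0. Differentiating each term of F:
  d/dx[-x^2/64] = -x/32
  d/dx[y^2/4] = y·y'/2
  d/dx[-5] = 0

Collecting, the y'-free part is the partial derivative in x and the y' coefficient is the partial derivative in y:
  ∂F/∂x = -x/32
  ∂F/∂y = y/2

so d/dx[F(x, y(x))] = ∂F/∂x + (∂F/∂y)·y' = 0. Rearranging,
  dy/dx = -(∂F/∂x)/(∂F/∂y) = -(-x/32)/(y/2) = x/(16y)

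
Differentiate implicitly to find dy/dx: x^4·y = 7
Apply d/dx to both sides, remembering that y depends on x. Each occurrence of y therefore brings in a y' = dy/dx via the chain rule.

With F(x, y) equal to the left-hand side minus the right, differentiate F term by term:
  d/dx[x^4y] = x^4·y' + 4x^3y
  d/dx[-7] = 0
Adding these up, d/dx[F] = 0 becomes
  (4x^3y) + (x^4)·y' = 0,
so isolating y',
  dy/dx = -(4x^3y)/(x^4) = -4y/x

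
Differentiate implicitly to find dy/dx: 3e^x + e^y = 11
Apply d/dx to both sides, remembering that y depends on x. Each occurrence of y therefore brings in a y' = dy/dx via the chain rule.

With F(x, y) equal to the left-hand side minus the right, differentiate F term by term:
  d/dx[3e^(x)] = 3e^(x)
  d/dx[e^(y)] = y'·e^(y)
  d/dx[-11] = 0
Adding these up, d/dx[F] = 0 becomes
  (3e^(x)) + (e^(y))·y' = 0,
so isolating y',
  dy/dx = -(3e^(x))/(e^(y)) = -3e^(x - y)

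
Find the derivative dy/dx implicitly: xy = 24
Take d/dx of both sides. Since y is implicitly a function of x, the chain rule attaches a y' = dy/dx factor whenever we differentiate through y.

Set F(x, y) = (left side) − (right side), so the curve is F = 0. Differentiating each term of F:
  d/dx[xy] = x·y' + y
  d/dx[-24] = 0

Collecting, the y'-free part is the partial derivative in x and the y' coefficient is the partial derivative in y:
  ∂F/∂x = y
  ∂F/∂y = x

so d/dx[F(x, y(x))] = ∂F/∂x + (∂F/∂y)·y' = 0. Rearranging,
  dy/dx = -(∂F/∂x)/(∂F/∂y) = -(y)/(x) = -y/x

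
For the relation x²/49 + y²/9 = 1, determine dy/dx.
Take d/dx of both sides. Since y is implicitly a function of x, the chain rule attaches a y' = dy/dx factor whenever we differentiate through y.

Set F(x, y) = (left side) − (right side), so the curve is F = 0. Differentiating each term of F:
  d/dx[x^2/49] = 2x/49
  d/dx[y^2/9] = 2y·y'/9
  d/dx[-1] = 0

Collecting, the y'-free part is the partial derivative in x and the y' coefficient is the partial derivative in y:
  ∂F/∂x = 2x/49
  ∂F/∂y = 2y/9

so d/dx[F(x, y(x))] = ∂F/∂x + (∂F/∂y)·y' = 0. Rearranging,
  dy/dx = -(∂F/∂x)/(∂F/∂y) = -(2x/49)/(2y/9) = -9x/(49y)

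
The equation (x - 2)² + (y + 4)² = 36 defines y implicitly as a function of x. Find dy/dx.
Apply d/dx to both sides, remembering that y depends on x. Each occurrence of y therefore brings in a y' = dy/dx via the chain rule.

With F(x, y) equal to the left-hand side minus the right, differentiate F term by term:
  d/dx[(x - 2)^2] = 2x - 4
  d/dx[(y + 4)^2] = 2·y'(y + 4)
  d/dx[-36] = 0
Adding these up, d/dx[F] = 0 becomes
  (2x - 4) + (2y + 8)·y' = 0,
so isolating y',
  dy/dx = -(2x - 4)/(2y + 8) = (2 - x)/(y + 4)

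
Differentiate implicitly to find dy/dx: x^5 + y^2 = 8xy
Apply d/dx to both sides, remembering that y depends on x. Each occurrence of y therefore brings in a y' = dy/dx via the chain rule.

With F(x, y) equal to the left-hand side minus the right, differentiate F term by term:
  d/dx[x^5] = 5x^4
  d/dx[-8xy] = -8x·y' - 8y
  d/dx[y^2] = 2y·y'
Adding these up, d/dx[F] = 0 becomes
  (5x^4 - 8y) + (-8x + 2y)·y' = 0,
so isolating y',
  dy/dx = -(5x^4 - 8y)/(-8x + 2y) = (5x^4 - 8y)/(2(4x - y))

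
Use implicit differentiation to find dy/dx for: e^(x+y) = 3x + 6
Differentiate the relation implicitly: treat y = y(x) and apply the chain rule, so every y-derivative picks up a y' = dy/dx factor.

With everything moved to the left-hand side, differentiate term by term:
  d/dx[-3x] = -3
  d/dx[e^(x + y)] = (y' + 1)·e^(x + y)
  d/dx[-6] = 0

Separating the contributions that come from x directly and those that come through y:
  without y':      e^(x + y) - 3
  multiplying y':  e^(x + y)

so (e^(x + y) - 3) + (e^(x + y))·y' = 0, and therefore
  dy/dx = -(e^(x + y) - 3)/(e^(x + y)) = 3e^(-x - y) - 1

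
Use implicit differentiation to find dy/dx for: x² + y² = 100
Take d/dx of both sides. Since y is implicitly a function of x, the chain rule attaches a y' = dy/dx factor whenever we differentiate through y.

Set F(x, y) = (left side) − (right side), so the curve is F = 0. Differentiating each term of F:
  d/dx[x^2] = 2x
  d/dx[y^2] = 2y·y'
  d/dx[-100] = 0

Collecting, the y'-free part is the partial derivative in x and the y' coefficient is the partial derivative in y:
  ∂F/∂x = 2x
  ∂F/∂y = 2y

so d/dx[F(x, y(x))] = ∂F/∂x + (∂F/∂y)·y' = 0. Rearranging,
  dy/dx = -(∂F/∂x)/(∂F/∂y) = -(2x)/(2y) = -x/y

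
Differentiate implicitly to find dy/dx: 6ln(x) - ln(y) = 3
Apply d/dx to both sides, remembering that y depends on x. Each occurrence of y therefore brings in a y' = dy/dx via the chain rule.

With F(x, y) equal to the left-hand side minus the right, differentiate F term by term:
  d/dx[6ln(x)] = 6/x
  d/dx[-ln(y)] = -y'/y
  d/dx[-3] = 0
Adding these up, d/dx[F] = 0 becomes
  (6/x) + (-1/y)·y' = 0,
so isolating y',
  dy/dx = -(6/x)/(-1/y) = 6y/x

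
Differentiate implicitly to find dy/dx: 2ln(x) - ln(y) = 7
Differentiate the relation implicitly: treat y = y(x) and apply the chain rule, so every y-derivative picks up a y' = dy/dx factor.

With everything moved to the left-hand side, differentiate term by term:
  d/dx[2ln(x)] = 2/x
  d/dx[-ln(y)] = -y'/y
  d/dx[-7] = 0

Separating the contributions that come from x directly and those that come through y:
  without y':      2/x
  multiplying y':  -1/y

so (2/x) + (-1/y)·y' = 0, and therefore
  dy/dx = -(2/x)/(-1/y) = 2y/x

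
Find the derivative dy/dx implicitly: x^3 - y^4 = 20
Differentiate both sides with respect to x, treating y as y(x). By the chain rule, any term containing y contributes a factor of y' = dy/dx when we differentiate it.

Move every term to one side and write the relation as F(x, y) = 0. Term by term,
  d/dx[x^3] = 3x^2
  d/dx[-y^4] = -4y^3·y'
  d/dx[-20] = 0

The pieces without y' make up ∂F/∂x and the coefficient of y' is ∂F/∂y:
  ∂F/∂x = 3x^2,
  ∂F/∂y = -4y^3.

Since d/dx[F] = ∂F/∂x + (∂F/∂y)·y' = 0, solve for y':
  (∂F/∂y)·y' = -∂F/∂x
  dy/dx = -(∂F/∂x)/(∂F/∂y) = -(3x^2)/(-4y^3) = 3x^2/(4y^3)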